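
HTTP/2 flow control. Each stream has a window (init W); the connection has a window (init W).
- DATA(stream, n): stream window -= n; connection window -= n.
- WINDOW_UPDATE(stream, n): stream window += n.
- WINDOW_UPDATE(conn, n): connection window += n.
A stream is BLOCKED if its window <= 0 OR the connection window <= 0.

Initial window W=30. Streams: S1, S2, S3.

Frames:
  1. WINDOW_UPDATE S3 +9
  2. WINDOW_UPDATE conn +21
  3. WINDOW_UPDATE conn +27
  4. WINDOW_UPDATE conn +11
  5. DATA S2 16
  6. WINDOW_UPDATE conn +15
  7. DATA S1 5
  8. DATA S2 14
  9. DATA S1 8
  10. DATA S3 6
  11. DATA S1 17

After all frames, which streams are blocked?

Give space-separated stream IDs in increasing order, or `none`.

Op 1: conn=30 S1=30 S2=30 S3=39 blocked=[]
Op 2: conn=51 S1=30 S2=30 S3=39 blocked=[]
Op 3: conn=78 S1=30 S2=30 S3=39 blocked=[]
Op 4: conn=89 S1=30 S2=30 S3=39 blocked=[]
Op 5: conn=73 S1=30 S2=14 S3=39 blocked=[]
Op 6: conn=88 S1=30 S2=14 S3=39 blocked=[]
Op 7: conn=83 S1=25 S2=14 S3=39 blocked=[]
Op 8: conn=69 S1=25 S2=0 S3=39 blocked=[2]
Op 9: conn=61 S1=17 S2=0 S3=39 blocked=[2]
Op 10: conn=55 S1=17 S2=0 S3=33 blocked=[2]
Op 11: conn=38 S1=0 S2=0 S3=33 blocked=[1, 2]

Answer: S1 S2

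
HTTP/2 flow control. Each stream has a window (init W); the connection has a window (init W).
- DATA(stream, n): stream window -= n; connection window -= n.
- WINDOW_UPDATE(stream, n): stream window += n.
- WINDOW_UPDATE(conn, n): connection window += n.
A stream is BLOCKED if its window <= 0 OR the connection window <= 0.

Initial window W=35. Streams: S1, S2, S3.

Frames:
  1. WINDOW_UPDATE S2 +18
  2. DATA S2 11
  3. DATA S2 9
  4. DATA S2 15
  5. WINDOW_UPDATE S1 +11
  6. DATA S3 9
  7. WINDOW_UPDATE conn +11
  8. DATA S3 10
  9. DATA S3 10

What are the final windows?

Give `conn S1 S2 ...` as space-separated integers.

Answer: -18 46 18 6

Derivation:
Op 1: conn=35 S1=35 S2=53 S3=35 blocked=[]
Op 2: conn=24 S1=35 S2=42 S3=35 blocked=[]
Op 3: conn=15 S1=35 S2=33 S3=35 blocked=[]
Op 4: conn=0 S1=35 S2=18 S3=35 blocked=[1, 2, 3]
Op 5: conn=0 S1=46 S2=18 S3=35 blocked=[1, 2, 3]
Op 6: conn=-9 S1=46 S2=18 S3=26 blocked=[1, 2, 3]
Op 7: conn=2 S1=46 S2=18 S3=26 blocked=[]
Op 8: conn=-8 S1=46 S2=18 S3=16 blocked=[1, 2, 3]
Op 9: conn=-18 S1=46 S2=18 S3=6 blocked=[1, 2, 3]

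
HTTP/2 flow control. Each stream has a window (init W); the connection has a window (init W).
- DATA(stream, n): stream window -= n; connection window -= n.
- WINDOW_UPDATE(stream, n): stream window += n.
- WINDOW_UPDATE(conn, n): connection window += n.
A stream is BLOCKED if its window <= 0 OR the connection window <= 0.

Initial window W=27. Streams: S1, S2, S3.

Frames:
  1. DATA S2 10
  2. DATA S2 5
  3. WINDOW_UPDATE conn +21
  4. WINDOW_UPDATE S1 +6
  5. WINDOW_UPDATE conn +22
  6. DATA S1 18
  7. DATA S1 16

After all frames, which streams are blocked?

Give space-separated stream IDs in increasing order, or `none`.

Answer: S1

Derivation:
Op 1: conn=17 S1=27 S2=17 S3=27 blocked=[]
Op 2: conn=12 S1=27 S2=12 S3=27 blocked=[]
Op 3: conn=33 S1=27 S2=12 S3=27 blocked=[]
Op 4: conn=33 S1=33 S2=12 S3=27 blocked=[]
Op 5: conn=55 S1=33 S2=12 S3=27 blocked=[]
Op 6: conn=37 S1=15 S2=12 S3=27 blocked=[]
Op 7: conn=21 S1=-1 S2=12 S3=27 blocked=[1]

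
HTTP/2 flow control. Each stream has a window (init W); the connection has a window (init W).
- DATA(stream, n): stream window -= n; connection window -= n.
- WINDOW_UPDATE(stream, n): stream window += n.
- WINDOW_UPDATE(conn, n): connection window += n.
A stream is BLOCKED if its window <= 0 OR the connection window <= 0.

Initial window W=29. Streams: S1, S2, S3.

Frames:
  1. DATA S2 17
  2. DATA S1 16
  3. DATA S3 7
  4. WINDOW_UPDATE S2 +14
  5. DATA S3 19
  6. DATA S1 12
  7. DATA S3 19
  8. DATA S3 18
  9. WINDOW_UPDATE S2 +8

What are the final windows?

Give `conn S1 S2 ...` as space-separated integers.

Answer: -79 1 34 -34

Derivation:
Op 1: conn=12 S1=29 S2=12 S3=29 blocked=[]
Op 2: conn=-4 S1=13 S2=12 S3=29 blocked=[1, 2, 3]
Op 3: conn=-11 S1=13 S2=12 S3=22 blocked=[1, 2, 3]
Op 4: conn=-11 S1=13 S2=26 S3=22 blocked=[1, 2, 3]
Op 5: conn=-30 S1=13 S2=26 S3=3 blocked=[1, 2, 3]
Op 6: conn=-42 S1=1 S2=26 S3=3 blocked=[1, 2, 3]
Op 7: conn=-61 S1=1 S2=26 S3=-16 blocked=[1, 2, 3]
Op 8: conn=-79 S1=1 S2=26 S3=-34 blocked=[1, 2, 3]
Op 9: conn=-79 S1=1 S2=34 S3=-34 blocked=[1, 2, 3]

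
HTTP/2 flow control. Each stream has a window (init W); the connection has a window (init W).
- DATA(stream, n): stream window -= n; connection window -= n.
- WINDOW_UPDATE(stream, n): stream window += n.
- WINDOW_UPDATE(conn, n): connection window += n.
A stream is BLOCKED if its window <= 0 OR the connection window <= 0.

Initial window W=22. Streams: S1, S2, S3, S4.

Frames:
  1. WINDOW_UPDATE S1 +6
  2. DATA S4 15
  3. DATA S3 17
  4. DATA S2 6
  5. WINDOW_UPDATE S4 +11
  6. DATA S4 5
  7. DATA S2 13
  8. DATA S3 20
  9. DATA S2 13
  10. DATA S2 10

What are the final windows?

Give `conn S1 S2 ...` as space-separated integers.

Answer: -77 28 -20 -15 13

Derivation:
Op 1: conn=22 S1=28 S2=22 S3=22 S4=22 blocked=[]
Op 2: conn=7 S1=28 S2=22 S3=22 S4=7 blocked=[]
Op 3: conn=-10 S1=28 S2=22 S3=5 S4=7 blocked=[1, 2, 3, 4]
Op 4: conn=-16 S1=28 S2=16 S3=5 S4=7 blocked=[1, 2, 3, 4]
Op 5: conn=-16 S1=28 S2=16 S3=5 S4=18 blocked=[1, 2, 3, 4]
Op 6: conn=-21 S1=28 S2=16 S3=5 S4=13 blocked=[1, 2, 3, 4]
Op 7: conn=-34 S1=28 S2=3 S3=5 S4=13 blocked=[1, 2, 3, 4]
Op 8: conn=-54 S1=28 S2=3 S3=-15 S4=13 blocked=[1, 2, 3, 4]
Op 9: conn=-67 S1=28 S2=-10 S3=-15 S4=13 blocked=[1, 2, 3, 4]
Op 10: conn=-77 S1=28 S2=-20 S3=-15 S4=13 blocked=[1, 2, 3, 4]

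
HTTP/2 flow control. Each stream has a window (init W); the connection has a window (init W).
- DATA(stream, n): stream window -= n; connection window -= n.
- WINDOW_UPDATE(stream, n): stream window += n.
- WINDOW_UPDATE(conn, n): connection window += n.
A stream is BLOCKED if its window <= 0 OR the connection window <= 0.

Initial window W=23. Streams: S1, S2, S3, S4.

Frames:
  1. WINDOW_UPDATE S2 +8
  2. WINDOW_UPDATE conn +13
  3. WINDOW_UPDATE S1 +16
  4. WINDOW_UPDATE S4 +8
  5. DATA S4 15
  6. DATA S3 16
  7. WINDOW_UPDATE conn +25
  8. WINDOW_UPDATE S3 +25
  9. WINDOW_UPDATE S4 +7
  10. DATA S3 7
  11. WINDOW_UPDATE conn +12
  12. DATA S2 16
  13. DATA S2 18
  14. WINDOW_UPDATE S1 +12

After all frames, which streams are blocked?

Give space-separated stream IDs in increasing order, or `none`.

Op 1: conn=23 S1=23 S2=31 S3=23 S4=23 blocked=[]
Op 2: conn=36 S1=23 S2=31 S3=23 S4=23 blocked=[]
Op 3: conn=36 S1=39 S2=31 S3=23 S4=23 blocked=[]
Op 4: conn=36 S1=39 S2=31 S3=23 S4=31 blocked=[]
Op 5: conn=21 S1=39 S2=31 S3=23 S4=16 blocked=[]
Op 6: conn=5 S1=39 S2=31 S3=7 S4=16 blocked=[]
Op 7: conn=30 S1=39 S2=31 S3=7 S4=16 blocked=[]
Op 8: conn=30 S1=39 S2=31 S3=32 S4=16 blocked=[]
Op 9: conn=30 S1=39 S2=31 S3=32 S4=23 blocked=[]
Op 10: conn=23 S1=39 S2=31 S3=25 S4=23 blocked=[]
Op 11: conn=35 S1=39 S2=31 S3=25 S4=23 blocked=[]
Op 12: conn=19 S1=39 S2=15 S3=25 S4=23 blocked=[]
Op 13: conn=1 S1=39 S2=-3 S3=25 S4=23 blocked=[2]
Op 14: conn=1 S1=51 S2=-3 S3=25 S4=23 blocked=[2]

Answer: S2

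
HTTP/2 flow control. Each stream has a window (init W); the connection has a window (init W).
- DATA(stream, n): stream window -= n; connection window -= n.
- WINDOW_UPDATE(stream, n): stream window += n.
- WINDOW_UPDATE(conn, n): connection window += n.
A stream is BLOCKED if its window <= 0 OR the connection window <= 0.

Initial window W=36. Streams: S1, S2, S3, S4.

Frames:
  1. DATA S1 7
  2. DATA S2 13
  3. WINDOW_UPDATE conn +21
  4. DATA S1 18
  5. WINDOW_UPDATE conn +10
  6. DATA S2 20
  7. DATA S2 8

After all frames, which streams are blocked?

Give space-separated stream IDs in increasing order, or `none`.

Op 1: conn=29 S1=29 S2=36 S3=36 S4=36 blocked=[]
Op 2: conn=16 S1=29 S2=23 S3=36 S4=36 blocked=[]
Op 3: conn=37 S1=29 S2=23 S3=36 S4=36 blocked=[]
Op 4: conn=19 S1=11 S2=23 S3=36 S4=36 blocked=[]
Op 5: conn=29 S1=11 S2=23 S3=36 S4=36 blocked=[]
Op 6: conn=9 S1=11 S2=3 S3=36 S4=36 blocked=[]
Op 7: conn=1 S1=11 S2=-5 S3=36 S4=36 blocked=[2]

Answer: S2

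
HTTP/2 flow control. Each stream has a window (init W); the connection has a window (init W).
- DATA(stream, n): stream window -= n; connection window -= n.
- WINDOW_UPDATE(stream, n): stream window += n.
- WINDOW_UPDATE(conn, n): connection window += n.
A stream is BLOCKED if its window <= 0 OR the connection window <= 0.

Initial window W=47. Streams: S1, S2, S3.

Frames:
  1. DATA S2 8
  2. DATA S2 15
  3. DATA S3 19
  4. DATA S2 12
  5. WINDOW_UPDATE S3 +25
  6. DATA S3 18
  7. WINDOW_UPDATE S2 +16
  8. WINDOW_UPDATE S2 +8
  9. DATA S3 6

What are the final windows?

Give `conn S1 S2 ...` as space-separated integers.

Answer: -31 47 36 29

Derivation:
Op 1: conn=39 S1=47 S2=39 S3=47 blocked=[]
Op 2: conn=24 S1=47 S2=24 S3=47 blocked=[]
Op 3: conn=5 S1=47 S2=24 S3=28 blocked=[]
Op 4: conn=-7 S1=47 S2=12 S3=28 blocked=[1, 2, 3]
Op 5: conn=-7 S1=47 S2=12 S3=53 blocked=[1, 2, 3]
Op 6: conn=-25 S1=47 S2=12 S3=35 blocked=[1, 2, 3]
Op 7: conn=-25 S1=47 S2=28 S3=35 blocked=[1, 2, 3]
Op 8: conn=-25 S1=47 S2=36 S3=35 blocked=[1, 2, 3]
Op 9: conn=-31 S1=47 S2=36 S3=29 blocked=[1, 2, 3]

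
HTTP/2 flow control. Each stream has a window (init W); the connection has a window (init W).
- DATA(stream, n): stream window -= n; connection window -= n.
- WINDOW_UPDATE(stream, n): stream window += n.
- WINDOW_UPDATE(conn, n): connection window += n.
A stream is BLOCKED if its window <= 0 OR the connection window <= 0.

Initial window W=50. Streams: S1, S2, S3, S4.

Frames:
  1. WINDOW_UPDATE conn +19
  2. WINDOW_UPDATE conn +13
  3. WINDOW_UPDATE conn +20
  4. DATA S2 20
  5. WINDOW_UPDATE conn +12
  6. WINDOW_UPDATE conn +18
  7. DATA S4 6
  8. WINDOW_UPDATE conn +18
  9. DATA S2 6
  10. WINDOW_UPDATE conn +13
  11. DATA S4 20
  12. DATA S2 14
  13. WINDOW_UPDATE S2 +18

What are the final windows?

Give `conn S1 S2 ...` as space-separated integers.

Op 1: conn=69 S1=50 S2=50 S3=50 S4=50 blocked=[]
Op 2: conn=82 S1=50 S2=50 S3=50 S4=50 blocked=[]
Op 3: conn=102 S1=50 S2=50 S3=50 S4=50 blocked=[]
Op 4: conn=82 S1=50 S2=30 S3=50 S4=50 blocked=[]
Op 5: conn=94 S1=50 S2=30 S3=50 S4=50 blocked=[]
Op 6: conn=112 S1=50 S2=30 S3=50 S4=50 blocked=[]
Op 7: conn=106 S1=50 S2=30 S3=50 S4=44 blocked=[]
Op 8: conn=124 S1=50 S2=30 S3=50 S4=44 blocked=[]
Op 9: conn=118 S1=50 S2=24 S3=50 S4=44 blocked=[]
Op 10: conn=131 S1=50 S2=24 S3=50 S4=44 blocked=[]
Op 11: conn=111 S1=50 S2=24 S3=50 S4=24 blocked=[]
Op 12: conn=97 S1=50 S2=10 S3=50 S4=24 blocked=[]
Op 13: conn=97 S1=50 S2=28 S3=50 S4=24 blocked=[]

Answer: 97 50 28 50 24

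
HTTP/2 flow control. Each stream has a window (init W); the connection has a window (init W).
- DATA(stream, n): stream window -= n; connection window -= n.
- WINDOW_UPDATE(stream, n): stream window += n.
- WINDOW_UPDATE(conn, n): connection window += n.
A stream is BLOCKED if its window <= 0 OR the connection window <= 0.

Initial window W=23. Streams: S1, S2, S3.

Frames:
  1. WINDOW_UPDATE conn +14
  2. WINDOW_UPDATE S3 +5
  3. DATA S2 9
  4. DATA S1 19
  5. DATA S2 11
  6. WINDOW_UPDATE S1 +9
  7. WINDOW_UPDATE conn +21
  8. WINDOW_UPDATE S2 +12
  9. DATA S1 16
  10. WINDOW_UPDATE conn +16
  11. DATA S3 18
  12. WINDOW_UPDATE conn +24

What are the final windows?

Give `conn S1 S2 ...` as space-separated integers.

Op 1: conn=37 S1=23 S2=23 S3=23 blocked=[]
Op 2: conn=37 S1=23 S2=23 S3=28 blocked=[]
Op 3: conn=28 S1=23 S2=14 S3=28 blocked=[]
Op 4: conn=9 S1=4 S2=14 S3=28 blocked=[]
Op 5: conn=-2 S1=4 S2=3 S3=28 blocked=[1, 2, 3]
Op 6: conn=-2 S1=13 S2=3 S3=28 blocked=[1, 2, 3]
Op 7: conn=19 S1=13 S2=3 S3=28 blocked=[]
Op 8: conn=19 S1=13 S2=15 S3=28 blocked=[]
Op 9: conn=3 S1=-3 S2=15 S3=28 blocked=[1]
Op 10: conn=19 S1=-3 S2=15 S3=28 blocked=[1]
Op 11: conn=1 S1=-3 S2=15 S3=10 blocked=[1]
Op 12: conn=25 S1=-3 S2=15 S3=10 blocked=[1]

Answer: 25 -3 15 10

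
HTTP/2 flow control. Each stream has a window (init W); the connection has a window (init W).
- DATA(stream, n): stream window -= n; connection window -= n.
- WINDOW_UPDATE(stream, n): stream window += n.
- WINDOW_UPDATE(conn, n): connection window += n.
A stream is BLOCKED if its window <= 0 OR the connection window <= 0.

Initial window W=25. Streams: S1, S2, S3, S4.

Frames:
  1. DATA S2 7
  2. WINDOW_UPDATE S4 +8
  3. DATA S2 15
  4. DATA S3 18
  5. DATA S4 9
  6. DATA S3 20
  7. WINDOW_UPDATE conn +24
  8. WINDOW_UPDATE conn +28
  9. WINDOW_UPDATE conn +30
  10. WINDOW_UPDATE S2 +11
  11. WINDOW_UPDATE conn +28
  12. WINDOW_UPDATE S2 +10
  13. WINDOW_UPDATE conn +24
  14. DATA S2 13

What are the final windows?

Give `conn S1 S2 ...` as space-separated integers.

Answer: 77 25 11 -13 24

Derivation:
Op 1: conn=18 S1=25 S2=18 S3=25 S4=25 blocked=[]
Op 2: conn=18 S1=25 S2=18 S3=25 S4=33 blocked=[]
Op 3: conn=3 S1=25 S2=3 S3=25 S4=33 blocked=[]
Op 4: conn=-15 S1=25 S2=3 S3=7 S4=33 blocked=[1, 2, 3, 4]
Op 5: conn=-24 S1=25 S2=3 S3=7 S4=24 blocked=[1, 2, 3, 4]
Op 6: conn=-44 S1=25 S2=3 S3=-13 S4=24 blocked=[1, 2, 3, 4]
Op 7: conn=-20 S1=25 S2=3 S3=-13 S4=24 blocked=[1, 2, 3, 4]
Op 8: conn=8 S1=25 S2=3 S3=-13 S4=24 blocked=[3]
Op 9: conn=38 S1=25 S2=3 S3=-13 S4=24 blocked=[3]
Op 10: conn=38 S1=25 S2=14 S3=-13 S4=24 blocked=[3]
Op 11: conn=66 S1=25 S2=14 S3=-13 S4=24 blocked=[3]
Op 12: conn=66 S1=25 S2=24 S3=-13 S4=24 blocked=[3]
Op 13: conn=90 S1=25 S2=24 S3=-13 S4=24 blocked=[3]
Op 14: conn=77 S1=25 S2=11 S3=-13 S4=24 blocked=[3]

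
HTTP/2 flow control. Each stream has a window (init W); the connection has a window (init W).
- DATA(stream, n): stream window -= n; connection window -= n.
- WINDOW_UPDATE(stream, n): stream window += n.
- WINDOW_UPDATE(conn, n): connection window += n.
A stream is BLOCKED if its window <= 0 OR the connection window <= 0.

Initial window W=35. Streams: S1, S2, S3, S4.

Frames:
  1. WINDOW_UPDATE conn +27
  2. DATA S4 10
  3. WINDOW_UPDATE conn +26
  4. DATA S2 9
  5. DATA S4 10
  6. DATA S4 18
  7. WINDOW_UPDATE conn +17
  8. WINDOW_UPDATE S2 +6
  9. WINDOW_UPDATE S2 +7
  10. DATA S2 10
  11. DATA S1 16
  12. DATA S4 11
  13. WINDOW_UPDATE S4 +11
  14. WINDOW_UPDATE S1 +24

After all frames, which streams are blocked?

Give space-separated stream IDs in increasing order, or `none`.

Answer: S4

Derivation:
Op 1: conn=62 S1=35 S2=35 S3=35 S4=35 blocked=[]
Op 2: conn=52 S1=35 S2=35 S3=35 S4=25 blocked=[]
Op 3: conn=78 S1=35 S2=35 S3=35 S4=25 blocked=[]
Op 4: conn=69 S1=35 S2=26 S3=35 S4=25 blocked=[]
Op 5: conn=59 S1=35 S2=26 S3=35 S4=15 blocked=[]
Op 6: conn=41 S1=35 S2=26 S3=35 S4=-3 blocked=[4]
Op 7: conn=58 S1=35 S2=26 S3=35 S4=-3 blocked=[4]
Op 8: conn=58 S1=35 S2=32 S3=35 S4=-3 blocked=[4]
Op 9: conn=58 S1=35 S2=39 S3=35 S4=-3 blocked=[4]
Op 10: conn=48 S1=35 S2=29 S3=35 S4=-3 blocked=[4]
Op 11: conn=32 S1=19 S2=29 S3=35 S4=-3 blocked=[4]
Op 12: conn=21 S1=19 S2=29 S3=35 S4=-14 blocked=[4]
Op 13: conn=21 S1=19 S2=29 S3=35 S4=-3 blocked=[4]
Op 14: conn=21 S1=43 S2=29 S3=35 S4=-3 blocked=[4]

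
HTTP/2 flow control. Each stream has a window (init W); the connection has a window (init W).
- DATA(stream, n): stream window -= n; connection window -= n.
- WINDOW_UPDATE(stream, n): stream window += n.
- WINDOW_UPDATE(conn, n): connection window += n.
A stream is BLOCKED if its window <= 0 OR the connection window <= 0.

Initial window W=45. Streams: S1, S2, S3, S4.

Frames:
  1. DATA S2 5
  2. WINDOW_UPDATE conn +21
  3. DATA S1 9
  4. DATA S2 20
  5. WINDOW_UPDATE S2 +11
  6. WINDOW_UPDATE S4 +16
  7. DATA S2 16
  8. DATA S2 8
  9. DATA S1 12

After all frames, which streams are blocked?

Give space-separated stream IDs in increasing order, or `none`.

Op 1: conn=40 S1=45 S2=40 S3=45 S4=45 blocked=[]
Op 2: conn=61 S1=45 S2=40 S3=45 S4=45 blocked=[]
Op 3: conn=52 S1=36 S2=40 S3=45 S4=45 blocked=[]
Op 4: conn=32 S1=36 S2=20 S3=45 S4=45 blocked=[]
Op 5: conn=32 S1=36 S2=31 S3=45 S4=45 blocked=[]
Op 6: conn=32 S1=36 S2=31 S3=45 S4=61 blocked=[]
Op 7: conn=16 S1=36 S2=15 S3=45 S4=61 blocked=[]
Op 8: conn=8 S1=36 S2=7 S3=45 S4=61 blocked=[]
Op 9: conn=-4 S1=24 S2=7 S3=45 S4=61 blocked=[1, 2, 3, 4]

Answer: S1 S2 S3 S4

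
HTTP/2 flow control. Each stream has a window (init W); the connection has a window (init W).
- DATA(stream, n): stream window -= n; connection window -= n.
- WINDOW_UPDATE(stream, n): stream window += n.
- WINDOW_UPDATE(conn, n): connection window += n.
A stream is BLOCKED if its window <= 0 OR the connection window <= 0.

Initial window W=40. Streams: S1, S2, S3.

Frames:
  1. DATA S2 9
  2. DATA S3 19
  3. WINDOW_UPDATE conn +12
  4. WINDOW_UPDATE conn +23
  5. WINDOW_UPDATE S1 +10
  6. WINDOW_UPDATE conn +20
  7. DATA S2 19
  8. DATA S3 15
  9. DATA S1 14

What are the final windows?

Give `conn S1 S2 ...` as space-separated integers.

Op 1: conn=31 S1=40 S2=31 S3=40 blocked=[]
Op 2: conn=12 S1=40 S2=31 S3=21 blocked=[]
Op 3: conn=24 S1=40 S2=31 S3=21 blocked=[]
Op 4: conn=47 S1=40 S2=31 S3=21 blocked=[]
Op 5: conn=47 S1=50 S2=31 S3=21 blocked=[]
Op 6: conn=67 S1=50 S2=31 S3=21 blocked=[]
Op 7: conn=48 S1=50 S2=12 S3=21 blocked=[]
Op 8: conn=33 S1=50 S2=12 S3=6 blocked=[]
Op 9: conn=19 S1=36 S2=12 S3=6 blocked=[]

Answer: 19 36 12 6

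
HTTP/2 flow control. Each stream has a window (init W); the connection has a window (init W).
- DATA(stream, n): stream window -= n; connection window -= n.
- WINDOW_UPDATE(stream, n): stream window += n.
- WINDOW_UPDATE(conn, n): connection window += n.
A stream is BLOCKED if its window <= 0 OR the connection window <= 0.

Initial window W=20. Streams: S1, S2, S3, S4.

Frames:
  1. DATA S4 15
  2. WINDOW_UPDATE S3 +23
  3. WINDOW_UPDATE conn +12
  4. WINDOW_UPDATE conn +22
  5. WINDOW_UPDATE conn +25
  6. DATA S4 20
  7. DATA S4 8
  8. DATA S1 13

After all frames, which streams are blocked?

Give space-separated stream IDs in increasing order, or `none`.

Op 1: conn=5 S1=20 S2=20 S3=20 S4=5 blocked=[]
Op 2: conn=5 S1=20 S2=20 S3=43 S4=5 blocked=[]
Op 3: conn=17 S1=20 S2=20 S3=43 S4=5 blocked=[]
Op 4: conn=39 S1=20 S2=20 S3=43 S4=5 blocked=[]
Op 5: conn=64 S1=20 S2=20 S3=43 S4=5 blocked=[]
Op 6: conn=44 S1=20 S2=20 S3=43 S4=-15 blocked=[4]
Op 7: conn=36 S1=20 S2=20 S3=43 S4=-23 blocked=[4]
Op 8: conn=23 S1=7 S2=20 S3=43 S4=-23 blocked=[4]

Answer: S4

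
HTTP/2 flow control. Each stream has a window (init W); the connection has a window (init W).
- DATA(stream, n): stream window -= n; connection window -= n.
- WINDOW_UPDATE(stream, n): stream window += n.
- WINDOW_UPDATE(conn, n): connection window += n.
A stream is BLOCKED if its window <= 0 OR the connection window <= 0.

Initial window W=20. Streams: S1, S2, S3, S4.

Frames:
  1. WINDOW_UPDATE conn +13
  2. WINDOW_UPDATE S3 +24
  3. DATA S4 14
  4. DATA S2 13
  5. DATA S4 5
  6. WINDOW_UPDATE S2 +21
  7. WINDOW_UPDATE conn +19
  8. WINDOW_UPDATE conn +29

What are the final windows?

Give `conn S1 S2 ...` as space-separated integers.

Op 1: conn=33 S1=20 S2=20 S3=20 S4=20 blocked=[]
Op 2: conn=33 S1=20 S2=20 S3=44 S4=20 blocked=[]
Op 3: conn=19 S1=20 S2=20 S3=44 S4=6 blocked=[]
Op 4: conn=6 S1=20 S2=7 S3=44 S4=6 blocked=[]
Op 5: conn=1 S1=20 S2=7 S3=44 S4=1 blocked=[]
Op 6: conn=1 S1=20 S2=28 S3=44 S4=1 blocked=[]
Op 7: conn=20 S1=20 S2=28 S3=44 S4=1 blocked=[]
Op 8: conn=49 S1=20 S2=28 S3=44 S4=1 blocked=[]

Answer: 49 20 28 44 1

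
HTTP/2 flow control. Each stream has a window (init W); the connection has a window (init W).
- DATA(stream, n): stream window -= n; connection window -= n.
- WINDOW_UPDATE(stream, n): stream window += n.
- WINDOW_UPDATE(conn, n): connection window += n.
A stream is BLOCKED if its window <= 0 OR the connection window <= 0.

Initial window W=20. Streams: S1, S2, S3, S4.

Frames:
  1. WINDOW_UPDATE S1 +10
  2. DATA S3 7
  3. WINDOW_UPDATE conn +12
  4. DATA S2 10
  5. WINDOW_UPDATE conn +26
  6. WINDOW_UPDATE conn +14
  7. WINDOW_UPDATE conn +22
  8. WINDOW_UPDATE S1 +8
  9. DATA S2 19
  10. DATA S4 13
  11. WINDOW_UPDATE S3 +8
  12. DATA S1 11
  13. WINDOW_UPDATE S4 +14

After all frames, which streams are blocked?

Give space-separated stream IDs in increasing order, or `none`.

Op 1: conn=20 S1=30 S2=20 S3=20 S4=20 blocked=[]
Op 2: conn=13 S1=30 S2=20 S3=13 S4=20 blocked=[]
Op 3: conn=25 S1=30 S2=20 S3=13 S4=20 blocked=[]
Op 4: conn=15 S1=30 S2=10 S3=13 S4=20 blocked=[]
Op 5: conn=41 S1=30 S2=10 S3=13 S4=20 blocked=[]
Op 6: conn=55 S1=30 S2=10 S3=13 S4=20 blocked=[]
Op 7: conn=77 S1=30 S2=10 S3=13 S4=20 blocked=[]
Op 8: conn=77 S1=38 S2=10 S3=13 S4=20 blocked=[]
Op 9: conn=58 S1=38 S2=-9 S3=13 S4=20 blocked=[2]
Op 10: conn=45 S1=38 S2=-9 S3=13 S4=7 blocked=[2]
Op 11: conn=45 S1=38 S2=-9 S3=21 S4=7 blocked=[2]
Op 12: conn=34 S1=27 S2=-9 S3=21 S4=7 blocked=[2]
Op 13: conn=34 S1=27 S2=-9 S3=21 S4=21 blocked=[2]

Answer: S2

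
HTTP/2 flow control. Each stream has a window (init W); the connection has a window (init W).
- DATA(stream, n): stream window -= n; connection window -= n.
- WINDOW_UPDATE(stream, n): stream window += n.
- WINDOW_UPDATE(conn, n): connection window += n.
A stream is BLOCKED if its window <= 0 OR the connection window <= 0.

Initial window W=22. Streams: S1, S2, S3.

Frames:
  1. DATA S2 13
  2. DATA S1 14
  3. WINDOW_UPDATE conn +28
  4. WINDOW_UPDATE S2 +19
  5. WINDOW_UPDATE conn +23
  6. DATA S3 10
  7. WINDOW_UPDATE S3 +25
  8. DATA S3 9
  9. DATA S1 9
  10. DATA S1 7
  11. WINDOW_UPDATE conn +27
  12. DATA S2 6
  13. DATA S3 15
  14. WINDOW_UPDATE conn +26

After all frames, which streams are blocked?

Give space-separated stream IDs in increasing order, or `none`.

Op 1: conn=9 S1=22 S2=9 S3=22 blocked=[]
Op 2: conn=-5 S1=8 S2=9 S3=22 blocked=[1, 2, 3]
Op 3: conn=23 S1=8 S2=9 S3=22 blocked=[]
Op 4: conn=23 S1=8 S2=28 S3=22 blocked=[]
Op 5: conn=46 S1=8 S2=28 S3=22 blocked=[]
Op 6: conn=36 S1=8 S2=28 S3=12 blocked=[]
Op 7: conn=36 S1=8 S2=28 S3=37 blocked=[]
Op 8: conn=27 S1=8 S2=28 S3=28 blocked=[]
Op 9: conn=18 S1=-1 S2=28 S3=28 blocked=[1]
Op 10: conn=11 S1=-8 S2=28 S3=28 blocked=[1]
Op 11: conn=38 S1=-8 S2=28 S3=28 blocked=[1]
Op 12: conn=32 S1=-8 S2=22 S3=28 blocked=[1]
Op 13: conn=17 S1=-8 S2=22 S3=13 blocked=[1]
Op 14: conn=43 S1=-8 S2=22 S3=13 blocked=[1]

Answer: S1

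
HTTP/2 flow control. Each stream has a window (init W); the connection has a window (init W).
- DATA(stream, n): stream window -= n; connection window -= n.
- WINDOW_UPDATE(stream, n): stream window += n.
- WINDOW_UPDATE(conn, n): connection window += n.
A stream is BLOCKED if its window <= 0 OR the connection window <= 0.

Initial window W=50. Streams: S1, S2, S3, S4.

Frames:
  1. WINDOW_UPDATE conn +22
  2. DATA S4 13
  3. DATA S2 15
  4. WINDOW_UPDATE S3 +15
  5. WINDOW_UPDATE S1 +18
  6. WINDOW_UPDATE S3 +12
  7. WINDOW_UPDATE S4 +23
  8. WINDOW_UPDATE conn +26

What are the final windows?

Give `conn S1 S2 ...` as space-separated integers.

Op 1: conn=72 S1=50 S2=50 S3=50 S4=50 blocked=[]
Op 2: conn=59 S1=50 S2=50 S3=50 S4=37 blocked=[]
Op 3: conn=44 S1=50 S2=35 S3=50 S4=37 blocked=[]
Op 4: conn=44 S1=50 S2=35 S3=65 S4=37 blocked=[]
Op 5: conn=44 S1=68 S2=35 S3=65 S4=37 blocked=[]
Op 6: conn=44 S1=68 S2=35 S3=77 S4=37 blocked=[]
Op 7: conn=44 S1=68 S2=35 S3=77 S4=60 blocked=[]
Op 8: conn=70 S1=68 S2=35 S3=77 S4=60 blocked=[]

Answer: 70 68 35 77 60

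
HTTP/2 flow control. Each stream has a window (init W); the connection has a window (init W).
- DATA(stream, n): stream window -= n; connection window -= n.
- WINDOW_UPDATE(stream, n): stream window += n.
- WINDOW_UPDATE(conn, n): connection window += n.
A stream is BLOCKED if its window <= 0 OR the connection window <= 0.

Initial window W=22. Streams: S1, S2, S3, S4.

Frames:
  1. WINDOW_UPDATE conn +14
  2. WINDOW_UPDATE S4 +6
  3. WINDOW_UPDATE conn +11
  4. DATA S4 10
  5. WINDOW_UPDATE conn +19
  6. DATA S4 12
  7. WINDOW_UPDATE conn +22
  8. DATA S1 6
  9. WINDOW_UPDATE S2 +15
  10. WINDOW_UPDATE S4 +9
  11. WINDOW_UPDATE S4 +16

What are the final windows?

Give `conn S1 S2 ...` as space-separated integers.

Answer: 60 16 37 22 31

Derivation:
Op 1: conn=36 S1=22 S2=22 S3=22 S4=22 blocked=[]
Op 2: conn=36 S1=22 S2=22 S3=22 S4=28 blocked=[]
Op 3: conn=47 S1=22 S2=22 S3=22 S4=28 blocked=[]
Op 4: conn=37 S1=22 S2=22 S3=22 S4=18 blocked=[]
Op 5: conn=56 S1=22 S2=22 S3=22 S4=18 blocked=[]
Op 6: conn=44 S1=22 S2=22 S3=22 S4=6 blocked=[]
Op 7: conn=66 S1=22 S2=22 S3=22 S4=6 blocked=[]
Op 8: conn=60 S1=16 S2=22 S3=22 S4=6 blocked=[]
Op 9: conn=60 S1=16 S2=37 S3=22 S4=6 blocked=[]
Op 10: conn=60 S1=16 S2=37 S3=22 S4=15 blocked=[]
Op 11: conn=60 S1=16 S2=37 S3=22 S4=31 blocked=[]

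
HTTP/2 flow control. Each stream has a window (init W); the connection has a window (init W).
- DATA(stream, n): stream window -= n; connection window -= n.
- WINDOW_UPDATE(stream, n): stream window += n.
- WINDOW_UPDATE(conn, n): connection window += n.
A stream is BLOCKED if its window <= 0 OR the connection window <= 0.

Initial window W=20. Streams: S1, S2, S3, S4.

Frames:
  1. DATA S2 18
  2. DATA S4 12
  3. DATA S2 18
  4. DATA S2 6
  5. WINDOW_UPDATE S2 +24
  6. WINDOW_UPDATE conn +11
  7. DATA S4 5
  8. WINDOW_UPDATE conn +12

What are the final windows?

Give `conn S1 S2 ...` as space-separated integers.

Op 1: conn=2 S1=20 S2=2 S3=20 S4=20 blocked=[]
Op 2: conn=-10 S1=20 S2=2 S3=20 S4=8 blocked=[1, 2, 3, 4]
Op 3: conn=-28 S1=20 S2=-16 S3=20 S4=8 blocked=[1, 2, 3, 4]
Op 4: conn=-34 S1=20 S2=-22 S3=20 S4=8 blocked=[1, 2, 3, 4]
Op 5: conn=-34 S1=20 S2=2 S3=20 S4=8 blocked=[1, 2, 3, 4]
Op 6: conn=-23 S1=20 S2=2 S3=20 S4=8 blocked=[1, 2, 3, 4]
Op 7: conn=-28 S1=20 S2=2 S3=20 S4=3 blocked=[1, 2, 3, 4]
Op 8: conn=-16 S1=20 S2=2 S3=20 S4=3 blocked=[1, 2, 3, 4]

Answer: -16 20 2 20 3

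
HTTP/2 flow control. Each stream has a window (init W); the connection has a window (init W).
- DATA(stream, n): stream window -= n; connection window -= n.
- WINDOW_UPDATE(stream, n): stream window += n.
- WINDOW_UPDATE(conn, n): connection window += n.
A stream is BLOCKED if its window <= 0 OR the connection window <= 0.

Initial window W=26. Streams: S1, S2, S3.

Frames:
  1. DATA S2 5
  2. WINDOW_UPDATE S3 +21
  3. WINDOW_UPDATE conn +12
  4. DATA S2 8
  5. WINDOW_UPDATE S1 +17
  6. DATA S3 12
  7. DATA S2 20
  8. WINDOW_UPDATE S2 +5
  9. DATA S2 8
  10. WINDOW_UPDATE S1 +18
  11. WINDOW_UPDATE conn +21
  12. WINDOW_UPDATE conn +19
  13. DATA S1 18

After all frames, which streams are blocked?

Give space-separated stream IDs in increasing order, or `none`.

Answer: S2

Derivation:
Op 1: conn=21 S1=26 S2=21 S3=26 blocked=[]
Op 2: conn=21 S1=26 S2=21 S3=47 blocked=[]
Op 3: conn=33 S1=26 S2=21 S3=47 blocked=[]
Op 4: conn=25 S1=26 S2=13 S3=47 blocked=[]
Op 5: conn=25 S1=43 S2=13 S3=47 blocked=[]
Op 6: conn=13 S1=43 S2=13 S3=35 blocked=[]
Op 7: conn=-7 S1=43 S2=-7 S3=35 blocked=[1, 2, 3]
Op 8: conn=-7 S1=43 S2=-2 S3=35 blocked=[1, 2, 3]
Op 9: conn=-15 S1=43 S2=-10 S3=35 blocked=[1, 2, 3]
Op 10: conn=-15 S1=61 S2=-10 S3=35 blocked=[1, 2, 3]
Op 11: conn=6 S1=61 S2=-10 S3=35 blocked=[2]
Op 12: conn=25 S1=61 S2=-10 S3=35 blocked=[2]
Op 13: conn=7 S1=43 S2=-10 S3=35 blocked=[2]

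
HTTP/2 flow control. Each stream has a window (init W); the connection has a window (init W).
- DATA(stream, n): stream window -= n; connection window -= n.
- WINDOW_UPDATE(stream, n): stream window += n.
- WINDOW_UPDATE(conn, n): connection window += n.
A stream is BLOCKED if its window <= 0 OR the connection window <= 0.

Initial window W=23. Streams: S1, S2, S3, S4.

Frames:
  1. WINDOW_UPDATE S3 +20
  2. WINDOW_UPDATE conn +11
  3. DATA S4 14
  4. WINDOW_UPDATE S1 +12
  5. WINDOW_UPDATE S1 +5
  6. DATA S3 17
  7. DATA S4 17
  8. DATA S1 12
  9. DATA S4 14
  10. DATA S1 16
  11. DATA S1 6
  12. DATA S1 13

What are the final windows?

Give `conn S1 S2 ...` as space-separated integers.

Op 1: conn=23 S1=23 S2=23 S3=43 S4=23 blocked=[]
Op 2: conn=34 S1=23 S2=23 S3=43 S4=23 blocked=[]
Op 3: conn=20 S1=23 S2=23 S3=43 S4=9 blocked=[]
Op 4: conn=20 S1=35 S2=23 S3=43 S4=9 blocked=[]
Op 5: conn=20 S1=40 S2=23 S3=43 S4=9 blocked=[]
Op 6: conn=3 S1=40 S2=23 S3=26 S4=9 blocked=[]
Op 7: conn=-14 S1=40 S2=23 S3=26 S4=-8 blocked=[1, 2, 3, 4]
Op 8: conn=-26 S1=28 S2=23 S3=26 S4=-8 blocked=[1, 2, 3, 4]
Op 9: conn=-40 S1=28 S2=23 S3=26 S4=-22 blocked=[1, 2, 3, 4]
Op 10: conn=-56 S1=12 S2=23 S3=26 S4=-22 blocked=[1, 2, 3, 4]
Op 11: conn=-62 S1=6 S2=23 S3=26 S4=-22 blocked=[1, 2, 3, 4]
Op 12: conn=-75 S1=-7 S2=23 S3=26 S4=-22 blocked=[1, 2, 3, 4]

Answer: -75 -7 23 26 -22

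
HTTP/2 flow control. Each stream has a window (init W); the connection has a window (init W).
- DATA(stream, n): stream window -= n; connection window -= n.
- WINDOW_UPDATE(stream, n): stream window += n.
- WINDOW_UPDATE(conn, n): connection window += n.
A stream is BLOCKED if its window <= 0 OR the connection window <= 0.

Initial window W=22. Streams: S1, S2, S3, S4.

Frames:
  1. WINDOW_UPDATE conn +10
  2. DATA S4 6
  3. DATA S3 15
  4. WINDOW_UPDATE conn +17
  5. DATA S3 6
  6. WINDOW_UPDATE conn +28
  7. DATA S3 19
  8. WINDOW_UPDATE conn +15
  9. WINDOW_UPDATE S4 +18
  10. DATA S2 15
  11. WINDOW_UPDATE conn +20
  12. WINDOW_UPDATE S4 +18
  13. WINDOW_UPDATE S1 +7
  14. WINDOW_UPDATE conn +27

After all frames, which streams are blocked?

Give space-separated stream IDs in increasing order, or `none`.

Op 1: conn=32 S1=22 S2=22 S3=22 S4=22 blocked=[]
Op 2: conn=26 S1=22 S2=22 S3=22 S4=16 blocked=[]
Op 3: conn=11 S1=22 S2=22 S3=7 S4=16 blocked=[]
Op 4: conn=28 S1=22 S2=22 S3=7 S4=16 blocked=[]
Op 5: conn=22 S1=22 S2=22 S3=1 S4=16 blocked=[]
Op 6: conn=50 S1=22 S2=22 S3=1 S4=16 blocked=[]
Op 7: conn=31 S1=22 S2=22 S3=-18 S4=16 blocked=[3]
Op 8: conn=46 S1=22 S2=22 S3=-18 S4=16 blocked=[3]
Op 9: conn=46 S1=22 S2=22 S3=-18 S4=34 blocked=[3]
Op 10: conn=31 S1=22 S2=7 S3=-18 S4=34 blocked=[3]
Op 11: conn=51 S1=22 S2=7 S3=-18 S4=34 blocked=[3]
Op 12: conn=51 S1=22 S2=7 S3=-18 S4=52 blocked=[3]
Op 13: conn=51 S1=29 S2=7 S3=-18 S4=52 blocked=[3]
Op 14: conn=78 S1=29 S2=7 S3=-18 S4=52 blocked=[3]

Answer: S3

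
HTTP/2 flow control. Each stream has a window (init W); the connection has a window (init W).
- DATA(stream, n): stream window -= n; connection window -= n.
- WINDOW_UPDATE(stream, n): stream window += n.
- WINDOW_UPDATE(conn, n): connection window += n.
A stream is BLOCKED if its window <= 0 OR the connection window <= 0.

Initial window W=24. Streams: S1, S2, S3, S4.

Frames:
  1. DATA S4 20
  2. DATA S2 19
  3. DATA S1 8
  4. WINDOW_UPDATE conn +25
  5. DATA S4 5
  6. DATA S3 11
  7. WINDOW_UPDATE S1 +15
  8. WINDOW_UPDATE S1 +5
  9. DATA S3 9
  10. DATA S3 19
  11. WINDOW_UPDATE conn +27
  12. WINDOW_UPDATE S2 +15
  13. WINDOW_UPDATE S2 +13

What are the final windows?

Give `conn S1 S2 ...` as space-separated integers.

Answer: -15 36 33 -15 -1

Derivation:
Op 1: conn=4 S1=24 S2=24 S3=24 S4=4 blocked=[]
Op 2: conn=-15 S1=24 S2=5 S3=24 S4=4 blocked=[1, 2, 3, 4]
Op 3: conn=-23 S1=16 S2=5 S3=24 S4=4 blocked=[1, 2, 3, 4]
Op 4: conn=2 S1=16 S2=5 S3=24 S4=4 blocked=[]
Op 5: conn=-3 S1=16 S2=5 S3=24 S4=-1 blocked=[1, 2, 3, 4]
Op 6: conn=-14 S1=16 S2=5 S3=13 S4=-1 blocked=[1, 2, 3, 4]
Op 7: conn=-14 S1=31 S2=5 S3=13 S4=-1 blocked=[1, 2, 3, 4]
Op 8: conn=-14 S1=36 S2=5 S3=13 S4=-1 blocked=[1, 2, 3, 4]
Op 9: conn=-23 S1=36 S2=5 S3=4 S4=-1 blocked=[1, 2, 3, 4]
Op 10: conn=-42 S1=36 S2=5 S3=-15 S4=-1 blocked=[1, 2, 3, 4]
Op 11: conn=-15 S1=36 S2=5 S3=-15 S4=-1 blocked=[1, 2, 3, 4]
Op 12: conn=-15 S1=36 S2=20 S3=-15 S4=-1 blocked=[1, 2, 3, 4]
Op 13: conn=-15 S1=36 S2=33 S3=-15 S4=-1 blocked=[1, 2, 3, 4]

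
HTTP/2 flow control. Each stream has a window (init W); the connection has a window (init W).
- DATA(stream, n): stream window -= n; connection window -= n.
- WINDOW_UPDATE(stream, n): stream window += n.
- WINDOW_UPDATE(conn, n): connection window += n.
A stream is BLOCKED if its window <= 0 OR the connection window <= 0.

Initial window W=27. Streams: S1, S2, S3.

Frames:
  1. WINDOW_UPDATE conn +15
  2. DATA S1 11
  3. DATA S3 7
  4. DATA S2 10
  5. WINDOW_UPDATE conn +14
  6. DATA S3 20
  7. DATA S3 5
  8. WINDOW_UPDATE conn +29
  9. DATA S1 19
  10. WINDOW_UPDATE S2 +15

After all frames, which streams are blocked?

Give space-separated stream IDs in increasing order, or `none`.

Op 1: conn=42 S1=27 S2=27 S3=27 blocked=[]
Op 2: conn=31 S1=16 S2=27 S3=27 blocked=[]
Op 3: conn=24 S1=16 S2=27 S3=20 blocked=[]
Op 4: conn=14 S1=16 S2=17 S3=20 blocked=[]
Op 5: conn=28 S1=16 S2=17 S3=20 blocked=[]
Op 6: conn=8 S1=16 S2=17 S3=0 blocked=[3]
Op 7: conn=3 S1=16 S2=17 S3=-5 blocked=[3]
Op 8: conn=32 S1=16 S2=17 S3=-5 blocked=[3]
Op 9: conn=13 S1=-3 S2=17 S3=-5 blocked=[1, 3]
Op 10: conn=13 S1=-3 S2=32 S3=-5 blocked=[1, 3]

Answer: S1 S3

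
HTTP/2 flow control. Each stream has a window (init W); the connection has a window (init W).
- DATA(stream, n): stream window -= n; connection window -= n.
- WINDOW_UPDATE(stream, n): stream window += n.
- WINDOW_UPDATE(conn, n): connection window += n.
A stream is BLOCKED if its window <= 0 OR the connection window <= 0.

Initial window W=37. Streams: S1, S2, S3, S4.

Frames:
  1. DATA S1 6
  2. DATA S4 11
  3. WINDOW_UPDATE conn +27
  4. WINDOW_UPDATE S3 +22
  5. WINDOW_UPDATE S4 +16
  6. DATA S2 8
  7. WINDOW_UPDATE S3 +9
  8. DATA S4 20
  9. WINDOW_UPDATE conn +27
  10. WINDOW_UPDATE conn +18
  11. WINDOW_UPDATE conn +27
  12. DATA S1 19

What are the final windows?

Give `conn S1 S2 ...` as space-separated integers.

Answer: 72 12 29 68 22

Derivation:
Op 1: conn=31 S1=31 S2=37 S3=37 S4=37 blocked=[]
Op 2: conn=20 S1=31 S2=37 S3=37 S4=26 blocked=[]
Op 3: conn=47 S1=31 S2=37 S3=37 S4=26 blocked=[]
Op 4: conn=47 S1=31 S2=37 S3=59 S4=26 blocked=[]
Op 5: conn=47 S1=31 S2=37 S3=59 S4=42 blocked=[]
Op 6: conn=39 S1=31 S2=29 S3=59 S4=42 blocked=[]
Op 7: conn=39 S1=31 S2=29 S3=68 S4=42 blocked=[]
Op 8: conn=19 S1=31 S2=29 S3=68 S4=22 blocked=[]
Op 9: conn=46 S1=31 S2=29 S3=68 S4=22 blocked=[]
Op 10: conn=64 S1=31 S2=29 S3=68 S4=22 blocked=[]
Op 11: conn=91 S1=31 S2=29 S3=68 S4=22 blocked=[]
Op 12: conn=72 S1=12 S2=29 S3=68 S4=22 blocked=[]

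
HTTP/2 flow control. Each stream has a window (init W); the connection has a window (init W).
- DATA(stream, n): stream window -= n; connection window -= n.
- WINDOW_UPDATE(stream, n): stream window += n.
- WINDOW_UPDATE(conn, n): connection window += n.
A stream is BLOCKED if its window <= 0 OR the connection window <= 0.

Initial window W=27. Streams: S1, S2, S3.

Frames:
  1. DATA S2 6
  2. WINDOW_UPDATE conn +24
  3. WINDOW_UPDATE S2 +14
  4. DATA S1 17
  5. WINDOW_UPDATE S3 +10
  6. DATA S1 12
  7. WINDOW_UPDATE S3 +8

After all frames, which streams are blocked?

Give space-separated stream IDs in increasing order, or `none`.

Answer: S1

Derivation:
Op 1: conn=21 S1=27 S2=21 S3=27 blocked=[]
Op 2: conn=45 S1=27 S2=21 S3=27 blocked=[]
Op 3: conn=45 S1=27 S2=35 S3=27 blocked=[]
Op 4: conn=28 S1=10 S2=35 S3=27 blocked=[]
Op 5: conn=28 S1=10 S2=35 S3=37 blocked=[]
Op 6: conn=16 S1=-2 S2=35 S3=37 blocked=[1]
Op 7: conn=16 S1=-2 S2=35 S3=45 blocked=[1]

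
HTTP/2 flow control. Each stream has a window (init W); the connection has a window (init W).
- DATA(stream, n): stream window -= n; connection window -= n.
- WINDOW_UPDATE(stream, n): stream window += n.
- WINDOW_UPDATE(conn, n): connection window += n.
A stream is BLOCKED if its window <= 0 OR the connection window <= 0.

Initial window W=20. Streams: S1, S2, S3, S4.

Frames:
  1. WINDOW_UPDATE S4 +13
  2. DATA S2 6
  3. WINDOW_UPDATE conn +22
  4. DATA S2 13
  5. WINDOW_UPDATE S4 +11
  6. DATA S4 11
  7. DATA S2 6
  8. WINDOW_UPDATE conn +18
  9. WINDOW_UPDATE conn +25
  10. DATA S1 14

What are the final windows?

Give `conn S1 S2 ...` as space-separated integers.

Op 1: conn=20 S1=20 S2=20 S3=20 S4=33 blocked=[]
Op 2: conn=14 S1=20 S2=14 S3=20 S4=33 blocked=[]
Op 3: conn=36 S1=20 S2=14 S3=20 S4=33 blocked=[]
Op 4: conn=23 S1=20 S2=1 S3=20 S4=33 blocked=[]
Op 5: conn=23 S1=20 S2=1 S3=20 S4=44 blocked=[]
Op 6: conn=12 S1=20 S2=1 S3=20 S4=33 blocked=[]
Op 7: conn=6 S1=20 S2=-5 S3=20 S4=33 blocked=[2]
Op 8: conn=24 S1=20 S2=-5 S3=20 S4=33 blocked=[2]
Op 9: conn=49 S1=20 S2=-5 S3=20 S4=33 blocked=[2]
Op 10: conn=35 S1=6 S2=-5 S3=20 S4=33 blocked=[2]

Answer: 35 6 -5 20 33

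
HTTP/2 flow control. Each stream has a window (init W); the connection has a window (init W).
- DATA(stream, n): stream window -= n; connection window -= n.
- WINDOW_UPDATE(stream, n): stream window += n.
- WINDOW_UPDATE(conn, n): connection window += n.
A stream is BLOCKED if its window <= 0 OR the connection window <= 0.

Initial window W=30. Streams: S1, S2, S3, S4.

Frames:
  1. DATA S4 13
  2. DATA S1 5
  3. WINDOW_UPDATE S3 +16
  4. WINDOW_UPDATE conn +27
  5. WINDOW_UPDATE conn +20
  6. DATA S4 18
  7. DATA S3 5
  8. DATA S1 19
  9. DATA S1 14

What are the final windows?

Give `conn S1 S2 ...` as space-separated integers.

Answer: 3 -8 30 41 -1

Derivation:
Op 1: conn=17 S1=30 S2=30 S3=30 S4=17 blocked=[]
Op 2: conn=12 S1=25 S2=30 S3=30 S4=17 blocked=[]
Op 3: conn=12 S1=25 S2=30 S3=46 S4=17 blocked=[]
Op 4: conn=39 S1=25 S2=30 S3=46 S4=17 blocked=[]
Op 5: conn=59 S1=25 S2=30 S3=46 S4=17 blocked=[]
Op 6: conn=41 S1=25 S2=30 S3=46 S4=-1 blocked=[4]
Op 7: conn=36 S1=25 S2=30 S3=41 S4=-1 blocked=[4]
Op 8: conn=17 S1=6 S2=30 S3=41 S4=-1 blocked=[4]
Op 9: conn=3 S1=-8 S2=30 S3=41 S4=-1 blocked=[1, 4]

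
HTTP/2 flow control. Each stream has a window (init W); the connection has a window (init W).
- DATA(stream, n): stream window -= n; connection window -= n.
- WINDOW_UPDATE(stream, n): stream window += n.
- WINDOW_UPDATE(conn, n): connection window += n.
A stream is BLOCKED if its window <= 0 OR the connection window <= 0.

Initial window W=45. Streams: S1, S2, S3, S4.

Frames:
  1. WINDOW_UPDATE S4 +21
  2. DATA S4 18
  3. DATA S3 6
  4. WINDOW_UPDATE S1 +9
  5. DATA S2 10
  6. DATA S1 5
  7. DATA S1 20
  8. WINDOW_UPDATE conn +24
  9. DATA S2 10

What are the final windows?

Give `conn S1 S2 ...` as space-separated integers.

Op 1: conn=45 S1=45 S2=45 S3=45 S4=66 blocked=[]
Op 2: conn=27 S1=45 S2=45 S3=45 S4=48 blocked=[]
Op 3: conn=21 S1=45 S2=45 S3=39 S4=48 blocked=[]
Op 4: conn=21 S1=54 S2=45 S3=39 S4=48 blocked=[]
Op 5: conn=11 S1=54 S2=35 S3=39 S4=48 blocked=[]
Op 6: conn=6 S1=49 S2=35 S3=39 S4=48 blocked=[]
Op 7: conn=-14 S1=29 S2=35 S3=39 S4=48 blocked=[1, 2, 3, 4]
Op 8: conn=10 S1=29 S2=35 S3=39 S4=48 blocked=[]
Op 9: conn=0 S1=29 S2=25 S3=39 S4=48 blocked=[1, 2, 3, 4]

Answer: 0 29 25 39 48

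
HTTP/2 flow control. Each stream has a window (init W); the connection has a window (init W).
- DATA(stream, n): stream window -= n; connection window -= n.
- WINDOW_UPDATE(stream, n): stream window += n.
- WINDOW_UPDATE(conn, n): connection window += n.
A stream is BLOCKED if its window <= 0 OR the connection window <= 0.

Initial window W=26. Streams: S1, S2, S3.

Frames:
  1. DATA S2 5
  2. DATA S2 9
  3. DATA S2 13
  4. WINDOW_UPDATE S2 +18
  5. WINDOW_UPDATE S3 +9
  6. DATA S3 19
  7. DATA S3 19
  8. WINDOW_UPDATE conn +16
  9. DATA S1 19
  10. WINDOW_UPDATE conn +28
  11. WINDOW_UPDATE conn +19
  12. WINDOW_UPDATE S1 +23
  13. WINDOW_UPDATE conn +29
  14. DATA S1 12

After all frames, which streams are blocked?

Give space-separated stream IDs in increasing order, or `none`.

Answer: S3

Derivation:
Op 1: conn=21 S1=26 S2=21 S3=26 blocked=[]
Op 2: conn=12 S1=26 S2=12 S3=26 blocked=[]
Op 3: conn=-1 S1=26 S2=-1 S3=26 blocked=[1, 2, 3]
Op 4: conn=-1 S1=26 S2=17 S3=26 blocked=[1, 2, 3]
Op 5: conn=-1 S1=26 S2=17 S3=35 blocked=[1, 2, 3]
Op 6: conn=-20 S1=26 S2=17 S3=16 blocked=[1, 2, 3]
Op 7: conn=-39 S1=26 S2=17 S3=-3 blocked=[1, 2, 3]
Op 8: conn=-23 S1=26 S2=17 S3=-3 blocked=[1, 2, 3]
Op 9: conn=-42 S1=7 S2=17 S3=-3 blocked=[1, 2, 3]
Op 10: conn=-14 S1=7 S2=17 S3=-3 blocked=[1, 2, 3]
Op 11: conn=5 S1=7 S2=17 S3=-3 blocked=[3]
Op 12: conn=5 S1=30 S2=17 S3=-3 blocked=[3]
Op 13: conn=34 S1=30 S2=17 S3=-3 blocked=[3]
Op 14: conn=22 S1=18 S2=17 S3=-3 blocked=[3]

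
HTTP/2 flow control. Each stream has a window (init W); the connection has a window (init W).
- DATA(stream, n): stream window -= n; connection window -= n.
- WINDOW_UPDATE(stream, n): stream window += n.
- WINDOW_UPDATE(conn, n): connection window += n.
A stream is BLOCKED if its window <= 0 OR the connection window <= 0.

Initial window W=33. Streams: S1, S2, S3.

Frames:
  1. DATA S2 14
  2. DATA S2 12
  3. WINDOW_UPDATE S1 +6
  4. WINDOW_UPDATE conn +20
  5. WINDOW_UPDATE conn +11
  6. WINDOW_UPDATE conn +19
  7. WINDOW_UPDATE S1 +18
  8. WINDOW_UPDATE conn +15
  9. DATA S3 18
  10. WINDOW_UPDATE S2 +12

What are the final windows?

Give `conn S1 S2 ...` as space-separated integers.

Answer: 54 57 19 15

Derivation:
Op 1: conn=19 S1=33 S2=19 S3=33 blocked=[]
Op 2: conn=7 S1=33 S2=7 S3=33 blocked=[]
Op 3: conn=7 S1=39 S2=7 S3=33 blocked=[]
Op 4: conn=27 S1=39 S2=7 S3=33 blocked=[]
Op 5: conn=38 S1=39 S2=7 S3=33 blocked=[]
Op 6: conn=57 S1=39 S2=7 S3=33 blocked=[]
Op 7: conn=57 S1=57 S2=7 S3=33 blocked=[]
Op 8: conn=72 S1=57 S2=7 S3=33 blocked=[]
Op 9: conn=54 S1=57 S2=7 S3=15 blocked=[]
Op 10: conn=54 S1=57 S2=19 S3=15 blocked=[]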